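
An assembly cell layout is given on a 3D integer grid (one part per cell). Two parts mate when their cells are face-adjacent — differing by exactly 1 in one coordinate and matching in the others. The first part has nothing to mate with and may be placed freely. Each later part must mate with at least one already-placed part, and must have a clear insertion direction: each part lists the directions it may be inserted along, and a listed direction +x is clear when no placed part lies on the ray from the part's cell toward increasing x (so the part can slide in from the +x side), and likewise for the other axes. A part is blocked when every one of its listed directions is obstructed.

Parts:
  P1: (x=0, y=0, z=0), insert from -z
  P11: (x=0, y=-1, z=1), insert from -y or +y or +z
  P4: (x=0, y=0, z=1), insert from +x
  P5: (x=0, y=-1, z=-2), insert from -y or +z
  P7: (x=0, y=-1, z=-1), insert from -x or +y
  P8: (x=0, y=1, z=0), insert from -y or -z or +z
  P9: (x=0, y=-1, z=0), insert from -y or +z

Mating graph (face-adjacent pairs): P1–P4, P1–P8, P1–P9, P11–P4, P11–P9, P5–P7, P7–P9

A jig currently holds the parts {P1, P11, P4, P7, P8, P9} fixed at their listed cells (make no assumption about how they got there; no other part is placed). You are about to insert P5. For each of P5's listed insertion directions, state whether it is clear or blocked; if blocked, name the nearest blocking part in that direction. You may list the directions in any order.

-y: ray from P5(0, -1, -2) has no placed part ⇒ clear
+z: nearest on ray is P7@(0, -1, -1) ⇒ blocked

+z: blocked by P7; -y: clear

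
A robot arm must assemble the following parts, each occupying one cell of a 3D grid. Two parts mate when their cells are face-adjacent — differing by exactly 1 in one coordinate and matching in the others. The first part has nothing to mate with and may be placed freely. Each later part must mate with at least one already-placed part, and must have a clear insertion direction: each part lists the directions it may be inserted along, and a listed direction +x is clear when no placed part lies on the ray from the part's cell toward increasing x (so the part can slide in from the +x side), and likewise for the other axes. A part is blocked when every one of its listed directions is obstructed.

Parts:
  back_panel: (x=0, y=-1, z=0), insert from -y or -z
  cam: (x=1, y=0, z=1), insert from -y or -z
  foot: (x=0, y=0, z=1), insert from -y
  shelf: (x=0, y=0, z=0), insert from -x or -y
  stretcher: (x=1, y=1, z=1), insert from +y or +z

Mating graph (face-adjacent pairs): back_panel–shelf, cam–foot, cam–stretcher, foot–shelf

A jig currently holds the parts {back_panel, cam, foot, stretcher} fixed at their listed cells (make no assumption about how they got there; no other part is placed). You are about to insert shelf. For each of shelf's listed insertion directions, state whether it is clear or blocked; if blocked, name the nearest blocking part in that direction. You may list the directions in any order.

-x: ray from shelf(0, 0, 0) has no placed part ⇒ clear
-y: nearest on ray is back_panel@(0, -1, 0) ⇒ blocked

-x: clear; -y: blocked by back_panel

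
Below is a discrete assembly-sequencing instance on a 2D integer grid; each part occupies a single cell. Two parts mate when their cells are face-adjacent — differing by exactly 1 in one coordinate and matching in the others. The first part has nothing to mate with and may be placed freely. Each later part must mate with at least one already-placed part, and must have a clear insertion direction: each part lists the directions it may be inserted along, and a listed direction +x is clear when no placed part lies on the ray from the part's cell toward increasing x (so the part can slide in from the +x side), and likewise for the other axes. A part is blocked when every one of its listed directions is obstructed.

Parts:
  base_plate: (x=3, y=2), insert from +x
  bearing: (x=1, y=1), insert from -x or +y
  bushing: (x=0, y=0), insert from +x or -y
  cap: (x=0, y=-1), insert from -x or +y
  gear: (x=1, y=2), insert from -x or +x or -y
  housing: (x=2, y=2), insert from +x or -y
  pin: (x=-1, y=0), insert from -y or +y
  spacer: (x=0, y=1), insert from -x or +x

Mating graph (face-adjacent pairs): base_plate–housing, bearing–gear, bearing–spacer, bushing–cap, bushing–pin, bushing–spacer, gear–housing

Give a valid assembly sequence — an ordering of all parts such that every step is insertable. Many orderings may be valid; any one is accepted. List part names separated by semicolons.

1. gear@(1, 2) [-x clear] — {gear}
2. housing@(2, 2) [+x clear] — {gear, housing}
3. bearing@(1, 1) [-x clear] — {bearing, gear, housing}
4. base_plate@(3, 2) [+x clear] — {base_plate, bearing, gear, housing}
5. spacer@(0, 1) [-x clear] — {base_plate, bearing, gear, housing, spacer}
6. bushing@(0, 0) [+x clear] — {base_plate, bearing, bushing, gear, housing, spacer}
7. pin@(-1, 0) [-y clear] — {base_plate, bearing, bushing, gear, housing, pin, spacer}
8. cap@(0, -1) [-x clear] — {base_plate, bearing, bushing, cap, gear, housing, pin, spacer}

gear; housing; bearing; base_plate; spacer; bushing; pin; cap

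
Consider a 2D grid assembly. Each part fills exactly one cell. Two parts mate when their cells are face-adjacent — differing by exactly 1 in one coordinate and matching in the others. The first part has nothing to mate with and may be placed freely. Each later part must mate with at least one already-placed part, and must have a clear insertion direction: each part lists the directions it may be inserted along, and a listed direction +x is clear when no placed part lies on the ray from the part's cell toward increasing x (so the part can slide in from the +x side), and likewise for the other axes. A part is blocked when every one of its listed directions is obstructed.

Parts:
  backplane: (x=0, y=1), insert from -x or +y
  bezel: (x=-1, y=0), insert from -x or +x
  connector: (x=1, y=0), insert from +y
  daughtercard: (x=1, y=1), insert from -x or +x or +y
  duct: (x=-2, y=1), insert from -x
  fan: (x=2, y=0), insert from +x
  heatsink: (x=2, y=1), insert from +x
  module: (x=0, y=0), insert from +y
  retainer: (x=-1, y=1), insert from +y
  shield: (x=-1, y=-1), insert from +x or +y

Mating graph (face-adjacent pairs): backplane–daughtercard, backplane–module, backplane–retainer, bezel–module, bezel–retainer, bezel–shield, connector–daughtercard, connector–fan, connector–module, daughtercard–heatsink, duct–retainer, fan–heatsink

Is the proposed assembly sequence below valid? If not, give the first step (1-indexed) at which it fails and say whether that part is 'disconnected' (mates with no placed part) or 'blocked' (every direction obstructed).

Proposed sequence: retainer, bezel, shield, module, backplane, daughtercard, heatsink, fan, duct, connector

1. retainer@(-1, 1) [+y clear] — {retainer}
2. bezel@(-1, 0) [-x clear] — {bezel, retainer}
3. shield@(-1, -1) [+x clear] — {bezel, retainer, shield}
4. module@(0, 0) [+y clear] — {bezel, module, retainer, shield}
5. backplane@(0, 1) [+y clear] — {backplane, bezel, module, retainer, shield}
6. daughtercard@(1, 1) [+x clear] — {backplane, bezel, daughtercard, module, retainer, shield}
7. heatsink@(2, 1) [+x clear] — {backplane, bezel, daughtercard, heatsink, module, retainer, shield}
8. fan@(2, 0) [+x clear] — {backplane, bezel, daughtercard, fan, heatsink, module, retainer, shield}
9. duct@(-2, 1) [-x clear] — {backplane, bezel, daughtercard, duct, fan, heatsink, module, retainer, shield}
10. connector@(1, 0) — +y all obstructed ⇒ blocked

Invalid at step 10 (blocked)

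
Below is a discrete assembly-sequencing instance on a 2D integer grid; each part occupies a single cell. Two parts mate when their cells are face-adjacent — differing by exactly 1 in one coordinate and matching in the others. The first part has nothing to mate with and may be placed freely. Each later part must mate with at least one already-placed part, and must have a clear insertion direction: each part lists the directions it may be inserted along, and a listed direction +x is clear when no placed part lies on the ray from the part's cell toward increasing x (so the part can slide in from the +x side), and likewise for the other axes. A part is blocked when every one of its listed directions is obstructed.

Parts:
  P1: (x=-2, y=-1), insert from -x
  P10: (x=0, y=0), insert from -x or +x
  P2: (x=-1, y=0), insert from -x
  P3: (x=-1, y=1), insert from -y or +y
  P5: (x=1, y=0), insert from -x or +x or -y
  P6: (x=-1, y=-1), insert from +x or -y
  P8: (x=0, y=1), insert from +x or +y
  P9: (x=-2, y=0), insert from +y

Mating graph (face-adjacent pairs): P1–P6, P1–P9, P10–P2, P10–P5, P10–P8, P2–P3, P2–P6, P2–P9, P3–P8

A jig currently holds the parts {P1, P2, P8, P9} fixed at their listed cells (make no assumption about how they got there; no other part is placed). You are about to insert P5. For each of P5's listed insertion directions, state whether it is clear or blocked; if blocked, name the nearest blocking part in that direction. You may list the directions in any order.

+x: clear; -x: blocked by P2; -y: clear

-x: nearest on ray is P2@(-1, 0) ⇒ blocked
+x: ray from P5(1, 0) has no placed part ⇒ clear
-y: ray from P5(1, 0) has no placed part ⇒ clear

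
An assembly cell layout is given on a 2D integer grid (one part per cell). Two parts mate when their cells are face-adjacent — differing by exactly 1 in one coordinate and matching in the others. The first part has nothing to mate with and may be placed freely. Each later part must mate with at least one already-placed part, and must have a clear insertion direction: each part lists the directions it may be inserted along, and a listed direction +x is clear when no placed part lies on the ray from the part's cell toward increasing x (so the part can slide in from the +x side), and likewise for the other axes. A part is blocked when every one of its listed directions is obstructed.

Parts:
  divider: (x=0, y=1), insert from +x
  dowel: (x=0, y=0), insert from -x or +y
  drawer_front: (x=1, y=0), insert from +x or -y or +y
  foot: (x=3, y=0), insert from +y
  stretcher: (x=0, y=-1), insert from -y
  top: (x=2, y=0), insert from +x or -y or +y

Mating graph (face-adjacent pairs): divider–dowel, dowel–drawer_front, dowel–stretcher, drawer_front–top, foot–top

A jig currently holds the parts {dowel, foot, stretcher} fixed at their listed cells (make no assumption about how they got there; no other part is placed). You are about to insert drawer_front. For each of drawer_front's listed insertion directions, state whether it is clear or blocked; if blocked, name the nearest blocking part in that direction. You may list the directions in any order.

+x: blocked by foot; +y: clear; -y: clear

+x: nearest on ray is foot@(3, 0) ⇒ blocked
-y: ray from drawer_front(1, 0) has no placed part ⇒ clear
+y: ray from drawer_front(1, 0) has no placed part ⇒ clear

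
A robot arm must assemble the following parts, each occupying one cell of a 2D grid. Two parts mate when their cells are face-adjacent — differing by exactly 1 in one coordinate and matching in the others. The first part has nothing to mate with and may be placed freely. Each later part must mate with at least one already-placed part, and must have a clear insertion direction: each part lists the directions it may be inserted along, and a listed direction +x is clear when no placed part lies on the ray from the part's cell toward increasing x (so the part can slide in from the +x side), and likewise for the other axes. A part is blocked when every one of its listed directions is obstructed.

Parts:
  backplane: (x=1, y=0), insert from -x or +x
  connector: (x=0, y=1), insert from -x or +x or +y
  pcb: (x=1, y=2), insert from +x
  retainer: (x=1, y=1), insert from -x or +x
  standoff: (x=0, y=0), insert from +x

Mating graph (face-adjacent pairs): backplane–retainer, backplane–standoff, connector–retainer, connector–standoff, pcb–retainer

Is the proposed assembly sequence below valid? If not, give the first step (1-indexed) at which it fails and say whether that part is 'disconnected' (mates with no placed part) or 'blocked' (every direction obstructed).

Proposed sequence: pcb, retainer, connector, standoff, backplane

Valid

1. pcb@(1, 2) [+x clear] — {pcb}
2. retainer@(1, 1) [-x clear] — {pcb, retainer}
3. connector@(0, 1) [-x clear] — {connector, pcb, retainer}
4. standoff@(0, 0) [+x clear] — {connector, pcb, retainer, standoff}
5. backplane@(1, 0) [+x clear] — {backplane, connector, pcb, retainer, standoff}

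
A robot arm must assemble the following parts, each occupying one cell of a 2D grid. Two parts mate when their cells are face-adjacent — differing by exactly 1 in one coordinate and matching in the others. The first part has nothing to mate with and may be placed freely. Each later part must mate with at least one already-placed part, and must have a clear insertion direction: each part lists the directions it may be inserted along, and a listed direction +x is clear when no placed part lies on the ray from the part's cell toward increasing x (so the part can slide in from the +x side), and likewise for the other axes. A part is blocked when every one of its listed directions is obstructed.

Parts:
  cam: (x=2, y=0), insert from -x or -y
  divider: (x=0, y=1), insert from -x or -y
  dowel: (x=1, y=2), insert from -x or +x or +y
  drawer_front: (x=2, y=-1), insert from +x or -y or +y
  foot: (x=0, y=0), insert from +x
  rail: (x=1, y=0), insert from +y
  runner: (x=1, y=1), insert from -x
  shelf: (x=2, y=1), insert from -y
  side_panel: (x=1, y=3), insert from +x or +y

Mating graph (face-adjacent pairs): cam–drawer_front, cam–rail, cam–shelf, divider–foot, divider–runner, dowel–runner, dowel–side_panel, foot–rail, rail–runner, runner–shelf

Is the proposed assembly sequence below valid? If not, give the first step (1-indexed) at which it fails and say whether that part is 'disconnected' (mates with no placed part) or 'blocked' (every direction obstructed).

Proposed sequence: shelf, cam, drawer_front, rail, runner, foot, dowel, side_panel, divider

1. shelf@(2, 1) [-y clear] — {shelf}
2. cam@(2, 0) [-x clear] — {cam, shelf}
3. drawer_front@(2, -1) [+x clear] — {cam, drawer_front, shelf}
4. rail@(1, 0) [+y clear] — {cam, drawer_front, rail, shelf}
5. runner@(1, 1) [-x clear] — {cam, drawer_front, rail, runner, shelf}
6. foot@(0, 0) — +x all obstructed ⇒ blocked

Invalid at step 6 (blocked)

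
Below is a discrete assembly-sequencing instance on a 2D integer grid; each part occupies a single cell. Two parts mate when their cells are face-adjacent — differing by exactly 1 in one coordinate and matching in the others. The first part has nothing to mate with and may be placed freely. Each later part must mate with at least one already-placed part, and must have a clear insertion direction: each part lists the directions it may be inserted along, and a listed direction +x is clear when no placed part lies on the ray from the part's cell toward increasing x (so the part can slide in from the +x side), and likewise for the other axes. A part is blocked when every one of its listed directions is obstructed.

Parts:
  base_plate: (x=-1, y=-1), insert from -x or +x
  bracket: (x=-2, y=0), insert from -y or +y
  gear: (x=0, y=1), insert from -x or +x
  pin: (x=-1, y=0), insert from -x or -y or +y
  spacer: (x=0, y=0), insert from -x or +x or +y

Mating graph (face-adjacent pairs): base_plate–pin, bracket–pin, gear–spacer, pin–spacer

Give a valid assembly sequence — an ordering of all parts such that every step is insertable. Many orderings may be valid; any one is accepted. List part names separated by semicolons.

1. base_plate@(-1, -1) [-x clear] — {base_plate}
2. pin@(-1, 0) [-x clear] — {base_plate, pin}
3. bracket@(-2, 0) [-y clear] — {base_plate, bracket, pin}
4. spacer@(0, 0) [+x clear] — {base_plate, bracket, pin, spacer}
5. gear@(0, 1) [-x clear] — {base_plate, bracket, gear, pin, spacer}

base_plate; pin; bracket; spacer; gear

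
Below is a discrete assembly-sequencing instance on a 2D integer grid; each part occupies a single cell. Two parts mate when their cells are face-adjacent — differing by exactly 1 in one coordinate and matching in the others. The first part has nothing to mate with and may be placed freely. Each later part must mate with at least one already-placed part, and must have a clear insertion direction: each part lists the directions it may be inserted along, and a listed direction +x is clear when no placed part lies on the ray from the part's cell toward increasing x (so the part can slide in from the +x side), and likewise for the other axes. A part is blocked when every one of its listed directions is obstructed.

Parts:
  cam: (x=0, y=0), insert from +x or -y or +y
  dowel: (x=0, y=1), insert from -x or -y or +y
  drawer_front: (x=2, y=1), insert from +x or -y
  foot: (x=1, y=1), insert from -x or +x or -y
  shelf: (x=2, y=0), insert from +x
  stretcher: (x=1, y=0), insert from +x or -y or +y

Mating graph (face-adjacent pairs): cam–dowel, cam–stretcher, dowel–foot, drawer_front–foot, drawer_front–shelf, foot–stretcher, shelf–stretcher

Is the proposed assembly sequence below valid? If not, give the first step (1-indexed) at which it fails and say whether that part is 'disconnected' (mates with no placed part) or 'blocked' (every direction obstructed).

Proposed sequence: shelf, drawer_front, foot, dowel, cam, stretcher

1. shelf@(2, 0) [+x clear] — {shelf}
2. drawer_front@(2, 1) [+x clear] — {drawer_front, shelf}
3. foot@(1, 1) [-x clear] — {drawer_front, foot, shelf}
4. dowel@(0, 1) [-x clear] — {dowel, drawer_front, foot, shelf}
5. cam@(0, 0) [-y clear] — {cam, dowel, drawer_front, foot, shelf}
6. stretcher@(1, 0) [-y clear] — {cam, dowel, drawer_front, foot, shelf, stretcher}

Valid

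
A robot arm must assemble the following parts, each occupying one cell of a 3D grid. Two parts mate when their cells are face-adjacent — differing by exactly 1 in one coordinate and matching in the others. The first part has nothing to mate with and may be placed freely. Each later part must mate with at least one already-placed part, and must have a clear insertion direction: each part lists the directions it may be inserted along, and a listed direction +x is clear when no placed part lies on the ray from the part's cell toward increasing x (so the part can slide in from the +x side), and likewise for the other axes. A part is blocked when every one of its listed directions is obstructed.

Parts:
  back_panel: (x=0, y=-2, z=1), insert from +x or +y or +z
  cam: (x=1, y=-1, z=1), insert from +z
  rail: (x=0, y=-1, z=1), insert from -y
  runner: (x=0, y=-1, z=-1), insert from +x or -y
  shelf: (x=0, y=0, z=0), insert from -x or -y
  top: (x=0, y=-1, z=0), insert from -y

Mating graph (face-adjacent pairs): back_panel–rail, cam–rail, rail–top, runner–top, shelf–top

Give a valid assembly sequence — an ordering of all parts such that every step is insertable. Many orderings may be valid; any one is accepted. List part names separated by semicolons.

1. cam@(1, -1, 1) [+z clear] — {cam}
2. rail@(0, -1, 1) [-y clear] — {cam, rail}
3. top@(0, -1, 0) [-y clear] — {cam, rail, top}
4. runner@(0, -1, -1) [+x clear] — {cam, rail, runner, top}
5. shelf@(0, 0, 0) [-x clear] — {cam, rail, runner, shelf, top}
6. back_panel@(0, -2, 1) [+x clear] — {back_panel, cam, rail, runner, shelf, top}

cam; rail; top; runner; shelf; back_panel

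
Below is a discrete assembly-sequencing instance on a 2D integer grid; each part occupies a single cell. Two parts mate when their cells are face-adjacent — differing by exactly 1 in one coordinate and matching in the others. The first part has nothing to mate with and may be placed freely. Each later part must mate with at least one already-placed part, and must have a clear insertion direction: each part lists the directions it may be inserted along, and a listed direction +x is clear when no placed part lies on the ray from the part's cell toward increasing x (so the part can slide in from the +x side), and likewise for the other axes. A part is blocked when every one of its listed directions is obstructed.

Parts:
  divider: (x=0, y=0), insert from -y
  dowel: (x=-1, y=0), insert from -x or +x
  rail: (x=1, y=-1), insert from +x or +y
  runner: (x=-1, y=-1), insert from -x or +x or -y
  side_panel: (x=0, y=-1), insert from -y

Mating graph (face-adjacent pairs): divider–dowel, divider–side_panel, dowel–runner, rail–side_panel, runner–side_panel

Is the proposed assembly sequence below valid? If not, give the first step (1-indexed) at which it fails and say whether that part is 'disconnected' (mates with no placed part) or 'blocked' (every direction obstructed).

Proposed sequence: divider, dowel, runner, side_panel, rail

1. divider@(0, 0) [-y clear] — {divider}
2. dowel@(-1, 0) [-x clear] — {divider, dowel}
3. runner@(-1, -1) [-x clear] — {divider, dowel, runner}
4. side_panel@(0, -1) [-y clear] — {divider, dowel, runner, side_panel}
5. rail@(1, -1) [+x clear] — {divider, dowel, rail, runner, side_panel}

Valid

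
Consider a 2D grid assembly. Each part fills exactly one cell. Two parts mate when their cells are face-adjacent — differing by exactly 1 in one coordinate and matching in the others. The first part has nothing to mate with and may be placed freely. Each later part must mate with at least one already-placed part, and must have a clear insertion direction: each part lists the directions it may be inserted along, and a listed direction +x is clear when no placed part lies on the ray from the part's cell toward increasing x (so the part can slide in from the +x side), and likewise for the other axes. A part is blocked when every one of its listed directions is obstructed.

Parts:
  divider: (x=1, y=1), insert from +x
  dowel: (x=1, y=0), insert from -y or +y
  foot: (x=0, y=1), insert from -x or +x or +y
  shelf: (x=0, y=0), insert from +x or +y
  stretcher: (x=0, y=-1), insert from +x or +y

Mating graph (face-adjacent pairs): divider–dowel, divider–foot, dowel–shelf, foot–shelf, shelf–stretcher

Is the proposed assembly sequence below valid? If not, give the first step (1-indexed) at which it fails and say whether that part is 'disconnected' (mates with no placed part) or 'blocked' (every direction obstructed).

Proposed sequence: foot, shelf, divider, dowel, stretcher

Valid

1. foot@(0, 1) [-x clear] — {foot}
2. shelf@(0, 0) [+x clear] — {foot, shelf}
3. divider@(1, 1) [+x clear] — {divider, foot, shelf}
4. dowel@(1, 0) [-y clear] — {divider, dowel, foot, shelf}
5. stretcher@(0, -1) [+x clear] — {divider, dowel, foot, shelf, stretcher}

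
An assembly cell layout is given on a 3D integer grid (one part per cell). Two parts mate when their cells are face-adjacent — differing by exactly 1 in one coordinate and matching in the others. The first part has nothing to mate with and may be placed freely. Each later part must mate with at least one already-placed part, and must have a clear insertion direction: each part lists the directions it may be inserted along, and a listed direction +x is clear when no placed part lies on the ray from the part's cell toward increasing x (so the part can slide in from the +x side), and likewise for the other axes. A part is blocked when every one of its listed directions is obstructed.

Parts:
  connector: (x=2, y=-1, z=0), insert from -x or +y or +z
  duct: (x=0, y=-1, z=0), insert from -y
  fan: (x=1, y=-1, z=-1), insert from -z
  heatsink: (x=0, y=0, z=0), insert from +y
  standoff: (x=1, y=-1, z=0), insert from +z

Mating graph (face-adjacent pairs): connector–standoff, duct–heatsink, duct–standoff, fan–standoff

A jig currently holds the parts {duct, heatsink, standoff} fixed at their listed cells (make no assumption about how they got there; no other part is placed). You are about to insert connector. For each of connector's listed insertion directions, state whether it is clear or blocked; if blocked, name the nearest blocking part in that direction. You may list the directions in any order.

-x: nearest on ray is standoff@(1, -1, 0) ⇒ blocked
+y: ray from connector(2, -1, 0) has no placed part ⇒ clear
+z: ray from connector(2, -1, 0) has no placed part ⇒ clear

+y: clear; +z: clear; -x: blocked by standoff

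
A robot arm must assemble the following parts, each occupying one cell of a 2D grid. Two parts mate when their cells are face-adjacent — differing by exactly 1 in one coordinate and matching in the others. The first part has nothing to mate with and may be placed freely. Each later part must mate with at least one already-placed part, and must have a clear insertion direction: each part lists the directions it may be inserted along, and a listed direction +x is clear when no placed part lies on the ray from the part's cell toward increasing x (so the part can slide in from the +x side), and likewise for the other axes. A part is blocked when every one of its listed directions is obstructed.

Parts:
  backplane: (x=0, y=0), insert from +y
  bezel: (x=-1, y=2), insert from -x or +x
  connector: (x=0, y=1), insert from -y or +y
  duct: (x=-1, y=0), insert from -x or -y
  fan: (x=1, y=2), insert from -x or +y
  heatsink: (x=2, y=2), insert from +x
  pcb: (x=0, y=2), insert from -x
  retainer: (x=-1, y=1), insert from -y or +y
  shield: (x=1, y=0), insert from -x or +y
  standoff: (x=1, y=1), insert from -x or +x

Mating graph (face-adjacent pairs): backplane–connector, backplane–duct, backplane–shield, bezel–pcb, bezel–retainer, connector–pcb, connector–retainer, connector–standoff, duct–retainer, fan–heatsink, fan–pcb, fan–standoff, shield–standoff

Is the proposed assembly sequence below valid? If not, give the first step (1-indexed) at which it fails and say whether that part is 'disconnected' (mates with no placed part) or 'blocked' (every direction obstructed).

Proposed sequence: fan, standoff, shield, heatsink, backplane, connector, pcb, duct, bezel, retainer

Invalid at step 10 (blocked)

1. fan@(1, 2) [-x clear] — {fan}
2. standoff@(1, 1) [-x clear] — {fan, standoff}
3. shield@(1, 0) [-x clear] — {fan, shield, standoff}
4. heatsink@(2, 2) [+x clear] — {fan, heatsink, shield, standoff}
5. backplane@(0, 0) [+y clear] — {backplane, fan, heatsink, shield, standoff}
6. connector@(0, 1) [+y clear] — {backplane, connector, fan, heatsink, shield, standoff}
7. pcb@(0, 2) [-x clear] — {backplane, connector, fan, heatsink, pcb, shield, standoff}
8. duct@(-1, 0) [-x clear] — {backplane, connector, duct, fan, heatsink, pcb, shield, standoff}
9. bezel@(-1, 2) [-x clear] — {backplane, bezel, connector, duct, fan, heatsink, pcb, shield, standoff}
10. retainer@(-1, 1) — -y/+y all obstructed ⇒ blocked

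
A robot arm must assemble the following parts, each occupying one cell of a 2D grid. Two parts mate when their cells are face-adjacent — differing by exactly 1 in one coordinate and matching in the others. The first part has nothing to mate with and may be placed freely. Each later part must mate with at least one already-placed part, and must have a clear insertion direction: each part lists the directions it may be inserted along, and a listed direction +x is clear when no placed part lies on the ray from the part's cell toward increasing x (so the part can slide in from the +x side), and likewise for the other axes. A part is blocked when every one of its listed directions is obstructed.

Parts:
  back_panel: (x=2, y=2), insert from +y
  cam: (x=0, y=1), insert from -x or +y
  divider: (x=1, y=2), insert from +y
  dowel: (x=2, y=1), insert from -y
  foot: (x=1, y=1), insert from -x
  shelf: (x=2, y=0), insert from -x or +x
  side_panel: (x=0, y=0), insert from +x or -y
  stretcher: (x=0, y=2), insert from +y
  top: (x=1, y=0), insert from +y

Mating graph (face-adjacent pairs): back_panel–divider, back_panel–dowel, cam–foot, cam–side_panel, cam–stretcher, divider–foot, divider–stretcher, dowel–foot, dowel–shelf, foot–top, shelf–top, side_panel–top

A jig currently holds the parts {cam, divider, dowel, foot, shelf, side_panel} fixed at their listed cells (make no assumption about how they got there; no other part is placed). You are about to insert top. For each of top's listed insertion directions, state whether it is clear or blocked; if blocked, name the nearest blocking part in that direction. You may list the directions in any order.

+y: nearest on ray is foot@(1, 1) ⇒ blocked

+y: blocked by foot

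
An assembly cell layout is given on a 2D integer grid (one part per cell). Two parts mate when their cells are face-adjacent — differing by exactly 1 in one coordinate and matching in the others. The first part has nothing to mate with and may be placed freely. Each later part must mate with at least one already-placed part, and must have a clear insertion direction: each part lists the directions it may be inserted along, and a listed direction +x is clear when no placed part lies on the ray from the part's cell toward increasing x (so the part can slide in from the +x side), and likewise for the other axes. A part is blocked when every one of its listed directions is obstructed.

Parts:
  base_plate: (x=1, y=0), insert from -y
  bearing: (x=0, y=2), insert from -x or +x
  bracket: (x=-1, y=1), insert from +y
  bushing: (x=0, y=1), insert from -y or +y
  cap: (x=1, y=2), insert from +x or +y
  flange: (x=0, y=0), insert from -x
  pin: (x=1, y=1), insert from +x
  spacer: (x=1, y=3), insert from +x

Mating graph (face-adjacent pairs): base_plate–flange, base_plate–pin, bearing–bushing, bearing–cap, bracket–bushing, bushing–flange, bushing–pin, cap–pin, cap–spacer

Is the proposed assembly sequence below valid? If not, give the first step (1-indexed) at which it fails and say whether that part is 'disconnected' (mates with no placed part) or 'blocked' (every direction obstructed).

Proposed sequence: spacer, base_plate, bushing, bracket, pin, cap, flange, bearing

1. spacer@(1, 3) [+x clear] — {spacer}
2. base_plate@(1, 0) — no placed neighbour ⇒ disconnected

Invalid at step 2 (disconnected)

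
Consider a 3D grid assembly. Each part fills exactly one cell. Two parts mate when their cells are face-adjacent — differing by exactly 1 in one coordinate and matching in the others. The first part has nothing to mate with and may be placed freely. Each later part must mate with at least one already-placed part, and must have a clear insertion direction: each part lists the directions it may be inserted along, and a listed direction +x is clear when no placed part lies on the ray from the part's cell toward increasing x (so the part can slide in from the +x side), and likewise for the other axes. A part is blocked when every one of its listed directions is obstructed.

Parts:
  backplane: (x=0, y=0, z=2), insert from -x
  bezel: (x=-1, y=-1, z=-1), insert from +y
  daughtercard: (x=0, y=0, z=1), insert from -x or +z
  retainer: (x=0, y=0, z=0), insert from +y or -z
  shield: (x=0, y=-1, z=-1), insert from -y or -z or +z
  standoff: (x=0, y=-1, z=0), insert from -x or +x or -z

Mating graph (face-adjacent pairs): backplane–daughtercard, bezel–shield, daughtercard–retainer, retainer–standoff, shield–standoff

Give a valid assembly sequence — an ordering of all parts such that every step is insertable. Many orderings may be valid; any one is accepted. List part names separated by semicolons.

1. bezel@(-1, -1, -1) [+y clear] — {bezel}
2. shield@(0, -1, -1) [-y clear] — {bezel, shield}
3. standoff@(0, -1, 0) [-x clear] — {bezel, shield, standoff}
4. retainer@(0, 0, 0) [+y clear] — {bezel, retainer, shield, standoff}
5. daughtercard@(0, 0, 1) [-x clear] — {bezel, daughtercard, retainer, shield, standoff}
6. backplane@(0, 0, 2) [-x clear] — {backplane, bezel, daughtercard, retainer, shield, standoff}

bezel; shield; standoff; retainer; daughtercard; backplane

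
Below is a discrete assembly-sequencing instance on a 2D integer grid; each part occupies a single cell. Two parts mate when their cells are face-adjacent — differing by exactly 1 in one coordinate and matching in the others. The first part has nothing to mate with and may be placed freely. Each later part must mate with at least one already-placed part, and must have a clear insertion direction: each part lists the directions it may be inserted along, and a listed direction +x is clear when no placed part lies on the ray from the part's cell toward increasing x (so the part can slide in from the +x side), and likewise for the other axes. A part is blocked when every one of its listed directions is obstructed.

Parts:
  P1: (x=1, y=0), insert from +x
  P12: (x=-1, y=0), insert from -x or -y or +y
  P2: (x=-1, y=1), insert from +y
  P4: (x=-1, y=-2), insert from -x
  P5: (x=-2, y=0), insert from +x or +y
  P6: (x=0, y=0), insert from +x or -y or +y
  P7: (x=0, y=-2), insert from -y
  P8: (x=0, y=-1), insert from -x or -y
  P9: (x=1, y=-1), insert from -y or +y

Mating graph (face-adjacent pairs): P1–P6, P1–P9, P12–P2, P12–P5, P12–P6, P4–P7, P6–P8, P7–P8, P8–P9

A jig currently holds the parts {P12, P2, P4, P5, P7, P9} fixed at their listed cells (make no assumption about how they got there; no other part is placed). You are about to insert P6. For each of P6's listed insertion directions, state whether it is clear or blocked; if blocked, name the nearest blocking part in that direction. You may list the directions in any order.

+x: ray from P6(0, 0) has no placed part ⇒ clear
-y: nearest on ray is P7@(0, -2) ⇒ blocked
+y: ray from P6(0, 0) has no placed part ⇒ clear

+x: clear; +y: clear; -y: blocked by P7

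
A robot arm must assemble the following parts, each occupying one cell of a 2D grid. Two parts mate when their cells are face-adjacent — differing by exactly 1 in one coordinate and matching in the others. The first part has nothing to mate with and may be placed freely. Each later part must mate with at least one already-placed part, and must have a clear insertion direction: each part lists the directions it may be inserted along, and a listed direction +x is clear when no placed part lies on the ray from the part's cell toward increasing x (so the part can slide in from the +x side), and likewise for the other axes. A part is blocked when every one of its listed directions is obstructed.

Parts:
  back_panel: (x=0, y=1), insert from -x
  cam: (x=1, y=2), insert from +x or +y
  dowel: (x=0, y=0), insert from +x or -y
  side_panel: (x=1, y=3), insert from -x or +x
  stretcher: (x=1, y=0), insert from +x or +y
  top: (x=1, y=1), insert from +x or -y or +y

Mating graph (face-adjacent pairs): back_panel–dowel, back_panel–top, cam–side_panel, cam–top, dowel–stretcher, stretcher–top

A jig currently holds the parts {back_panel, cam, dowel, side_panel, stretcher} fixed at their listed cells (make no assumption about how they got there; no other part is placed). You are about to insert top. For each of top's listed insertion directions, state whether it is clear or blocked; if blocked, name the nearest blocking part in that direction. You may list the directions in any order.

+x: ray from top(1, 1) has no placed part ⇒ clear
-y: nearest on ray is stretcher@(1, 0) ⇒ blocked
+y: nearest on ray is cam@(1, 2) ⇒ blocked

+x: clear; +y: blocked by cam; -y: blocked by stretcher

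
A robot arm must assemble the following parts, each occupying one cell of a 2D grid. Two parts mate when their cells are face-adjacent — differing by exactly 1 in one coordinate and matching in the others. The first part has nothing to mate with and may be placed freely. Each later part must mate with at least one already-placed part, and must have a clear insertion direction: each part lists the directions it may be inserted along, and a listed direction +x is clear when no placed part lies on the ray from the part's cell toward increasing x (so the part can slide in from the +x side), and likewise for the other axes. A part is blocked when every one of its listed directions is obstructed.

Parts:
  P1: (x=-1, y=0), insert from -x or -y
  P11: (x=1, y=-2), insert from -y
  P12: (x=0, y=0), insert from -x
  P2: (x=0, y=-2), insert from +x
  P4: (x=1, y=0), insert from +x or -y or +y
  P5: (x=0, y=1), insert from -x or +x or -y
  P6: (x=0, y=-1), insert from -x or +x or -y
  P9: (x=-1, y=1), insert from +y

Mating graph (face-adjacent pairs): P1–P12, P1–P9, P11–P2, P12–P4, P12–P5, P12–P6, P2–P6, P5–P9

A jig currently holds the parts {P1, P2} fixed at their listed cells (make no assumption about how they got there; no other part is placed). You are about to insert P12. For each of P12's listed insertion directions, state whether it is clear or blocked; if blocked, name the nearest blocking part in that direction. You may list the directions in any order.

-x: nearest on ray is P1@(-1, 0) ⇒ blocked

-x: blocked by P1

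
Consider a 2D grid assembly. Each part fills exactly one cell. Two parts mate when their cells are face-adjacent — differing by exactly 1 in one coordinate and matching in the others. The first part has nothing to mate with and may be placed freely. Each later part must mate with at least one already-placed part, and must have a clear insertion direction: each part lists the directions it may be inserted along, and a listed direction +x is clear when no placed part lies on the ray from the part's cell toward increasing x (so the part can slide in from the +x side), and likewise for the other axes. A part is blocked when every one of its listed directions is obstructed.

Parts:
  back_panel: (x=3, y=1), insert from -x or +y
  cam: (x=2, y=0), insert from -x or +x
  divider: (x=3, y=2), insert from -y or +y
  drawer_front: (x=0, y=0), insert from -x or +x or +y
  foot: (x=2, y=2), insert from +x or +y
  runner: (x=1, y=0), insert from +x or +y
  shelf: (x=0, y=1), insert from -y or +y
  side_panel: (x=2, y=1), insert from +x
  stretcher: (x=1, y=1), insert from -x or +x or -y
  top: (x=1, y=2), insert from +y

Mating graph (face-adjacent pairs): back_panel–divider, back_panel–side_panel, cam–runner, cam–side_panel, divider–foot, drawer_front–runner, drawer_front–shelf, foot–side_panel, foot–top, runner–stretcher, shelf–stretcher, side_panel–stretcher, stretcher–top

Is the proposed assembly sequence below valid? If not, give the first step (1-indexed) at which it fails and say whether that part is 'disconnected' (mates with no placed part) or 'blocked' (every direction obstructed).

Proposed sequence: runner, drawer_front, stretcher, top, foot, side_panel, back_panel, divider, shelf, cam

1. runner@(1, 0) [+x clear] — {runner}
2. drawer_front@(0, 0) [-x clear] — {drawer_front, runner}
3. stretcher@(1, 1) [-x clear] — {drawer_front, runner, stretcher}
4. top@(1, 2) [+y clear] — {drawer_front, runner, stretcher, top}
5. foot@(2, 2) [+x clear] — {drawer_front, foot, runner, stretcher, top}
6. side_panel@(2, 1) [+x clear] — {drawer_front, foot, runner, side_panel, stretcher, top}
7. back_panel@(3, 1) [+y clear] — {back_panel, drawer_front, foot, runner, side_panel, stretcher, top}
8. divider@(3, 2) [+y clear] — {back_panel, divider, drawer_front, foot, runner, side_panel, stretcher, top}
9. shelf@(0, 1) [+y clear] — {back_panel, divider, drawer_front, foot, runner, shelf, side_panel, stretcher, top}
10. cam@(2, 0) [+x clear] — {back_panel, cam, divider, drawer_front, foot, runner, shelf, side_panel, stretcher, top}

Valid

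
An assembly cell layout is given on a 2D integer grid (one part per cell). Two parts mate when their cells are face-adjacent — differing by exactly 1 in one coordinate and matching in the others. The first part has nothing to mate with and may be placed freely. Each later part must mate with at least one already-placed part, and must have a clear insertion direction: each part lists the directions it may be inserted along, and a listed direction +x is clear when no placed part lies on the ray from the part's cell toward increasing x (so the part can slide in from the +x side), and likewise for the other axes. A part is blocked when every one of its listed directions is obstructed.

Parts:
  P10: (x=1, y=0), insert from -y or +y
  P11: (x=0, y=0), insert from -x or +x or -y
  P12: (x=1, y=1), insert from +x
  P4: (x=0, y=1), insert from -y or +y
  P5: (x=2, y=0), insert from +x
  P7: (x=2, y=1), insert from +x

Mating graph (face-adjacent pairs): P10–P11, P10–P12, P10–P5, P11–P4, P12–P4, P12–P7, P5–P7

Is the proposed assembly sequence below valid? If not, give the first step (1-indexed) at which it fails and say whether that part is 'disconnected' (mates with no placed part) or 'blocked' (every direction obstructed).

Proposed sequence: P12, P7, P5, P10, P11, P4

Valid

1. P12@(1, 1) [+x clear] — {P12}
2. P7@(2, 1) [+x clear] — {P12, P7}
3. P5@(2, 0) [+x clear] — {P12, P5, P7}
4. P10@(1, 0) [-y clear] — {P10, P12, P5, P7}
5. P11@(0, 0) [-x clear] — {P10, P11, P12, P5, P7}
6. P4@(0, 1) [+y clear] — {P10, P11, P12, P4, P5, P7}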